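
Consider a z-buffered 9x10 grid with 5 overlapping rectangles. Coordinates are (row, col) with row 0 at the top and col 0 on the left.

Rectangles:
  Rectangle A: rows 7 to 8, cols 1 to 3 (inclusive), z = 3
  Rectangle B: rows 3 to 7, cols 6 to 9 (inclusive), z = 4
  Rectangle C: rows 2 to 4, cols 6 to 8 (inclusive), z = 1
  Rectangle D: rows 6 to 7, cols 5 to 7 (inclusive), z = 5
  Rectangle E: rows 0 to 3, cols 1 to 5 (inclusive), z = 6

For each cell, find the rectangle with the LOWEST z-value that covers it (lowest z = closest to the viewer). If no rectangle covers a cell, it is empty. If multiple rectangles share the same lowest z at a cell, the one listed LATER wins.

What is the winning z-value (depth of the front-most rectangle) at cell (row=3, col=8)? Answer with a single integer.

Check cell (3,8):
  A: rows 7-8 cols 1-3 -> outside (row miss)
  B: rows 3-7 cols 6-9 z=4 -> covers; best now B (z=4)
  C: rows 2-4 cols 6-8 z=1 -> covers; best now C (z=1)
  D: rows 6-7 cols 5-7 -> outside (row miss)
  E: rows 0-3 cols 1-5 -> outside (col miss)
Winner: C at z=1

Answer: 1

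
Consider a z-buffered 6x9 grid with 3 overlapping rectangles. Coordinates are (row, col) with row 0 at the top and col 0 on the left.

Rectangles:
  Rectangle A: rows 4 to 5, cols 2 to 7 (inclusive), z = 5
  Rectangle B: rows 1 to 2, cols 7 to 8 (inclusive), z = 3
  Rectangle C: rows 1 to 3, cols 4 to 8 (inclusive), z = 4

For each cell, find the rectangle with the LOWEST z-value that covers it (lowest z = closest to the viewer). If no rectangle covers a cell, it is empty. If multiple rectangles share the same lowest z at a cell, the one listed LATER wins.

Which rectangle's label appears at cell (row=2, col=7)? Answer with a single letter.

Answer: B

Derivation:
Check cell (2,7):
  A: rows 4-5 cols 2-7 -> outside (row miss)
  B: rows 1-2 cols 7-8 z=3 -> covers; best now B (z=3)
  C: rows 1-3 cols 4-8 z=4 -> covers; best now B (z=3)
Winner: B at z=3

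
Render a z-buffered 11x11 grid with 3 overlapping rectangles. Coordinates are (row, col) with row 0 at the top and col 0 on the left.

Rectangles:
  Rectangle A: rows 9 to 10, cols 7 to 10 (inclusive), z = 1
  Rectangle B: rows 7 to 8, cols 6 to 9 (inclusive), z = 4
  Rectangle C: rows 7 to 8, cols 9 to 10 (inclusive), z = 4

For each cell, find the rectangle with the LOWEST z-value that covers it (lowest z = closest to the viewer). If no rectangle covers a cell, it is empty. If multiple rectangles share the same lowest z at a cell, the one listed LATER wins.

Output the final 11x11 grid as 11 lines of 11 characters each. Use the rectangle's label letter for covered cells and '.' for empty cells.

...........
...........
...........
...........
...........
...........
...........
......BBBCC
......BBBCC
.......AAAA
.......AAAA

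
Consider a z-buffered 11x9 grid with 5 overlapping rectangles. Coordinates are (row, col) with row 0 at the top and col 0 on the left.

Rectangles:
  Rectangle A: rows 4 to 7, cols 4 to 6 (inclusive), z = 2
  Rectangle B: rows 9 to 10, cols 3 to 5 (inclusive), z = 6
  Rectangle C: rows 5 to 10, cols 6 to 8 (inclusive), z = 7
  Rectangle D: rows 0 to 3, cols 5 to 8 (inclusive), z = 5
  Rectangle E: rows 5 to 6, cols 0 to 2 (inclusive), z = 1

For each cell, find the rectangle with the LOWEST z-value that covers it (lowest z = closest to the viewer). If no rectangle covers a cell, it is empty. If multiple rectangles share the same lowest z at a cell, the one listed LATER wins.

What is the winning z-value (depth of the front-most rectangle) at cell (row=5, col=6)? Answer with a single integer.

Answer: 2

Derivation:
Check cell (5,6):
  A: rows 4-7 cols 4-6 z=2 -> covers; best now A (z=2)
  B: rows 9-10 cols 3-5 -> outside (row miss)
  C: rows 5-10 cols 6-8 z=7 -> covers; best now A (z=2)
  D: rows 0-3 cols 5-8 -> outside (row miss)
  E: rows 5-6 cols 0-2 -> outside (col miss)
Winner: A at z=2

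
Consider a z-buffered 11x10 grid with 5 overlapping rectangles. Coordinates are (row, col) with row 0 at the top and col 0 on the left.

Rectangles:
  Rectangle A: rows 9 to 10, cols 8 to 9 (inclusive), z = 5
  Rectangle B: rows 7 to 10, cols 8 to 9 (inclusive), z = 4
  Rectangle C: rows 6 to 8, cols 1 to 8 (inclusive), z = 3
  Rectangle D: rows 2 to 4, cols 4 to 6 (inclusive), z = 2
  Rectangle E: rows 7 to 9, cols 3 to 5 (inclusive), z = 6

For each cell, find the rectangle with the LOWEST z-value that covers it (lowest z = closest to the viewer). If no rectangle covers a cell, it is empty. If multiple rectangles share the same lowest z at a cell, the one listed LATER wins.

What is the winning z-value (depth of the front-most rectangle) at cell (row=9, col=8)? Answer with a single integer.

Check cell (9,8):
  A: rows 9-10 cols 8-9 z=5 -> covers; best now A (z=5)
  B: rows 7-10 cols 8-9 z=4 -> covers; best now B (z=4)
  C: rows 6-8 cols 1-8 -> outside (row miss)
  D: rows 2-4 cols 4-6 -> outside (row miss)
  E: rows 7-9 cols 3-5 -> outside (col miss)
Winner: B at z=4

Answer: 4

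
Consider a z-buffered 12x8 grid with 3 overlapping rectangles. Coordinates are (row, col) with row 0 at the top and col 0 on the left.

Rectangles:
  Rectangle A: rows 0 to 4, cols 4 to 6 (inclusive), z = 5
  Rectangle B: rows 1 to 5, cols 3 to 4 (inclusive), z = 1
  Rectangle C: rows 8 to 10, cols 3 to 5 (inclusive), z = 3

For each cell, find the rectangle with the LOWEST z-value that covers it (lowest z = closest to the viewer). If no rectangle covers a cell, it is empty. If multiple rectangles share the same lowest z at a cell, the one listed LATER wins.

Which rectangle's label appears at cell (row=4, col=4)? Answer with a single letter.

Check cell (4,4):
  A: rows 0-4 cols 4-6 z=5 -> covers; best now A (z=5)
  B: rows 1-5 cols 3-4 z=1 -> covers; best now B (z=1)
  C: rows 8-10 cols 3-5 -> outside (row miss)
Winner: B at z=1

Answer: B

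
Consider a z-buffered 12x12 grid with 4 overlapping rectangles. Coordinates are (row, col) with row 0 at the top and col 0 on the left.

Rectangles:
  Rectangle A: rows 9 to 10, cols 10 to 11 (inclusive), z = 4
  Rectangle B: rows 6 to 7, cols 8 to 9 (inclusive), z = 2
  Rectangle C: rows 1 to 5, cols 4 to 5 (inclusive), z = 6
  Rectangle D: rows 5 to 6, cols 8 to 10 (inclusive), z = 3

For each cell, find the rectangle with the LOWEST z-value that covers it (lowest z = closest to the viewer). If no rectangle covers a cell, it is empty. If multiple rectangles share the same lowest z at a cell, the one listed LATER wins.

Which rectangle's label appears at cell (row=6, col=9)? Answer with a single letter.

Check cell (6,9):
  A: rows 9-10 cols 10-11 -> outside (row miss)
  B: rows 6-7 cols 8-9 z=2 -> covers; best now B (z=2)
  C: rows 1-5 cols 4-5 -> outside (row miss)
  D: rows 5-6 cols 8-10 z=3 -> covers; best now B (z=2)
Winner: B at z=2

Answer: B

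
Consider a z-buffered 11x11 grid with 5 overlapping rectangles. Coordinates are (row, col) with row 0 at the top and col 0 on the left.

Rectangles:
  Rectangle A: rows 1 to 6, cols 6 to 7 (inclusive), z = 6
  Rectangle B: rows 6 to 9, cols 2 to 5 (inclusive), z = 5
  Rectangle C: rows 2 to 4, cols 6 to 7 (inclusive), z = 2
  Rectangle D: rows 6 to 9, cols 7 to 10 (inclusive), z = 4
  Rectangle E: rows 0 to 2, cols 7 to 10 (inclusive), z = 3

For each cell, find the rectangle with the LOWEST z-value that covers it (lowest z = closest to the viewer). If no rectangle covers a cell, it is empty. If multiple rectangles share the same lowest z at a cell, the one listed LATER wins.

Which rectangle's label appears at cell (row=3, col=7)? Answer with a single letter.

Answer: C

Derivation:
Check cell (3,7):
  A: rows 1-6 cols 6-7 z=6 -> covers; best now A (z=6)
  B: rows 6-9 cols 2-5 -> outside (row miss)
  C: rows 2-4 cols 6-7 z=2 -> covers; best now C (z=2)
  D: rows 6-9 cols 7-10 -> outside (row miss)
  E: rows 0-2 cols 7-10 -> outside (row miss)
Winner: C at z=2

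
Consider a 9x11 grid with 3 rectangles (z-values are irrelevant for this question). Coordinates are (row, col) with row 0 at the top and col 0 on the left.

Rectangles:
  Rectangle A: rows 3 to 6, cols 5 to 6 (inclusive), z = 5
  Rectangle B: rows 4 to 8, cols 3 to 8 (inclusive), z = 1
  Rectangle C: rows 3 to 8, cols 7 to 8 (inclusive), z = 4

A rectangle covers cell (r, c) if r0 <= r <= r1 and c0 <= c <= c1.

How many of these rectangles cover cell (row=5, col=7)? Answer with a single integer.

Answer: 2

Derivation:
Check cell (5,7):
  A: rows 3-6 cols 5-6 -> outside (col miss)
  B: rows 4-8 cols 3-8 -> covers
  C: rows 3-8 cols 7-8 -> covers
Count covering = 2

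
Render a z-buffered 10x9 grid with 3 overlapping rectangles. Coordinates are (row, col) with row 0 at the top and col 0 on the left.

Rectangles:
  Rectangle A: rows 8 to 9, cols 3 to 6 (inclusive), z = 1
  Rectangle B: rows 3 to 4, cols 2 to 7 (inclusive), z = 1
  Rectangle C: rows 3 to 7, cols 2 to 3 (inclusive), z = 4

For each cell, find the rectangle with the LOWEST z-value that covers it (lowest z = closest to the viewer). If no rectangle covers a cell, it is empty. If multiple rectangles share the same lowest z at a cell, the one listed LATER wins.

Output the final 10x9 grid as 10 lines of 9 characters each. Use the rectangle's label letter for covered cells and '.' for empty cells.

.........
.........
.........
..BBBBBB.
..BBBBBB.
..CC.....
..CC.....
..CC.....
...AAAA..
...AAAA..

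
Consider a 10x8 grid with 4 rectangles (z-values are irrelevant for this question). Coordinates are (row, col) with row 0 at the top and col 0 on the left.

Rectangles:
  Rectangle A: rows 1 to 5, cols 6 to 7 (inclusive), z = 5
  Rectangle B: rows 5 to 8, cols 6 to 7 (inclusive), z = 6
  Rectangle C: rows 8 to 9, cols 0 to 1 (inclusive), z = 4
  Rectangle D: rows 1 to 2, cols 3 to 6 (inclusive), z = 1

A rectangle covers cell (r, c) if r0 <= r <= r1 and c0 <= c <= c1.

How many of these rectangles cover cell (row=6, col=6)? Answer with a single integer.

Answer: 1

Derivation:
Check cell (6,6):
  A: rows 1-5 cols 6-7 -> outside (row miss)
  B: rows 5-8 cols 6-7 -> covers
  C: rows 8-9 cols 0-1 -> outside (row miss)
  D: rows 1-2 cols 3-6 -> outside (row miss)
Count covering = 1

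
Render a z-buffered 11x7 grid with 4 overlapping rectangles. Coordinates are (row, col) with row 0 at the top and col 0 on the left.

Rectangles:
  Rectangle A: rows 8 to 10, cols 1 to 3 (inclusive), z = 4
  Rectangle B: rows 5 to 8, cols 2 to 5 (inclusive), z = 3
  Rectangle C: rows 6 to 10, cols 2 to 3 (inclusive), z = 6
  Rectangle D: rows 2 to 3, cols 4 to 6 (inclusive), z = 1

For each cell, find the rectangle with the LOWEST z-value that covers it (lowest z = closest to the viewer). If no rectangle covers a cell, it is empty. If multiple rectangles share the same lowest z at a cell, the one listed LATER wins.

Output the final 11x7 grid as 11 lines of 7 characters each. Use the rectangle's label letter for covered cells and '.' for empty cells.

.......
.......
....DDD
....DDD
.......
..BBBB.
..BBBB.
..BBBB.
.ABBBB.
.AAA...
.AAA...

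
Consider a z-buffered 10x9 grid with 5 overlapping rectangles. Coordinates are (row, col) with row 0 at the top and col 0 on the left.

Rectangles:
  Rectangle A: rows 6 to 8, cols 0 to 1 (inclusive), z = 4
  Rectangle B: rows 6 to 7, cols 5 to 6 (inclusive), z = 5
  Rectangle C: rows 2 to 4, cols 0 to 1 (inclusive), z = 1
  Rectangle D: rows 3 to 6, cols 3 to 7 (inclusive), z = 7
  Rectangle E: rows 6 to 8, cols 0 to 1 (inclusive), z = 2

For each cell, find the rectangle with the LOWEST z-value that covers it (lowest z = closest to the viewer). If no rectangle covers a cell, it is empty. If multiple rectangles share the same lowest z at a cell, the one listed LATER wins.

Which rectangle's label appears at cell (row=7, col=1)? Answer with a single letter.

Check cell (7,1):
  A: rows 6-8 cols 0-1 z=4 -> covers; best now A (z=4)
  B: rows 6-7 cols 5-6 -> outside (col miss)
  C: rows 2-4 cols 0-1 -> outside (row miss)
  D: rows 3-6 cols 3-7 -> outside (row miss)
  E: rows 6-8 cols 0-1 z=2 -> covers; best now E (z=2)
Winner: E at z=2

Answer: E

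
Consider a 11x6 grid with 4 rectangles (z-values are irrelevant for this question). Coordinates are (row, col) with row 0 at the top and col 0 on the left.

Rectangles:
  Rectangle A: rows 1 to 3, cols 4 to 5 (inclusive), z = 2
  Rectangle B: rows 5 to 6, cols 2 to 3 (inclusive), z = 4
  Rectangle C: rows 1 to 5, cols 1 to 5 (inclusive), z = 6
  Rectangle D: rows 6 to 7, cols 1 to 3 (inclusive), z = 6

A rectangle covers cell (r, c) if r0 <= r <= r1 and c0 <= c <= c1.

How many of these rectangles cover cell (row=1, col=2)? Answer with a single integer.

Answer: 1

Derivation:
Check cell (1,2):
  A: rows 1-3 cols 4-5 -> outside (col miss)
  B: rows 5-6 cols 2-3 -> outside (row miss)
  C: rows 1-5 cols 1-5 -> covers
  D: rows 6-7 cols 1-3 -> outside (row miss)
Count covering = 1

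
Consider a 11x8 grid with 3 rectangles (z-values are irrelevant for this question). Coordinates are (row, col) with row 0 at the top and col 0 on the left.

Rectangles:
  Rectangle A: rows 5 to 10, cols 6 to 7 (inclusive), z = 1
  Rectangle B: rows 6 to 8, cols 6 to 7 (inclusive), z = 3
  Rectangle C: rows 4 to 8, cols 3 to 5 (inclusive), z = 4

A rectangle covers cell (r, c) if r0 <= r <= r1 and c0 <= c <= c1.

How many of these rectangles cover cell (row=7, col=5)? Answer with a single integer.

Answer: 1

Derivation:
Check cell (7,5):
  A: rows 5-10 cols 6-7 -> outside (col miss)
  B: rows 6-8 cols 6-7 -> outside (col miss)
  C: rows 4-8 cols 3-5 -> covers
Count covering = 1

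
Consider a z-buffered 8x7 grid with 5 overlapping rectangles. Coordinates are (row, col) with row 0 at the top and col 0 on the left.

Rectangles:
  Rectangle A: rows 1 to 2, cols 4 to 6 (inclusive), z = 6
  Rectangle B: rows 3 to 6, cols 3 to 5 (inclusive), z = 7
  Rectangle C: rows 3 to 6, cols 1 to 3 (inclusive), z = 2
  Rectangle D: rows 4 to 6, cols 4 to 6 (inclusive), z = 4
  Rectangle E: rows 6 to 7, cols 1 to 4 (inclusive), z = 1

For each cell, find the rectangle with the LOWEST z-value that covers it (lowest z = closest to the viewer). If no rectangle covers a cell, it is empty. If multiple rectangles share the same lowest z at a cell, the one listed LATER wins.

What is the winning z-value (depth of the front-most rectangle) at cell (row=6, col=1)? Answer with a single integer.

Check cell (6,1):
  A: rows 1-2 cols 4-6 -> outside (row miss)
  B: rows 3-6 cols 3-5 -> outside (col miss)
  C: rows 3-6 cols 1-3 z=2 -> covers; best now C (z=2)
  D: rows 4-6 cols 4-6 -> outside (col miss)
  E: rows 6-7 cols 1-4 z=1 -> covers; best now E (z=1)
Winner: E at z=1

Answer: 1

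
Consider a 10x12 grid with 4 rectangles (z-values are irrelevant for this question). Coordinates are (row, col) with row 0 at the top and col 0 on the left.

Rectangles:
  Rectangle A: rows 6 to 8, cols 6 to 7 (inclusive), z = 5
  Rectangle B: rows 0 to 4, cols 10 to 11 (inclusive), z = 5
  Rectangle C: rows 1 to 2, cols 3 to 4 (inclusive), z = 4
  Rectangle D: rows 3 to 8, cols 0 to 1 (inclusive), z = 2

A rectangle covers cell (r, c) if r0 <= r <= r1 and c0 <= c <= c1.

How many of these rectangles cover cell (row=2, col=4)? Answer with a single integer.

Check cell (2,4):
  A: rows 6-8 cols 6-7 -> outside (row miss)
  B: rows 0-4 cols 10-11 -> outside (col miss)
  C: rows 1-2 cols 3-4 -> covers
  D: rows 3-8 cols 0-1 -> outside (row miss)
Count covering = 1

Answer: 1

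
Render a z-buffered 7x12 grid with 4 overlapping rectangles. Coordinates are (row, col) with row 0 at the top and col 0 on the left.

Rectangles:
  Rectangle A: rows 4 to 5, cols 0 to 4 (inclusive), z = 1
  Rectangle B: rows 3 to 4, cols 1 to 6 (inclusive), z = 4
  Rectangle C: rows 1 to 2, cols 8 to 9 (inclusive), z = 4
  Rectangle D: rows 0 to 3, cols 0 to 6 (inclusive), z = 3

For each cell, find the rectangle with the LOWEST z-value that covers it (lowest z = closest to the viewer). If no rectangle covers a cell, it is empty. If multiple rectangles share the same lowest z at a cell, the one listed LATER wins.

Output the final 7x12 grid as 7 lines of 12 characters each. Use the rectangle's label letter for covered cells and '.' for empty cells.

DDDDDDD.....
DDDDDDD.CC..
DDDDDDD.CC..
DDDDDDD.....
AAAAABB.....
AAAAA.......
............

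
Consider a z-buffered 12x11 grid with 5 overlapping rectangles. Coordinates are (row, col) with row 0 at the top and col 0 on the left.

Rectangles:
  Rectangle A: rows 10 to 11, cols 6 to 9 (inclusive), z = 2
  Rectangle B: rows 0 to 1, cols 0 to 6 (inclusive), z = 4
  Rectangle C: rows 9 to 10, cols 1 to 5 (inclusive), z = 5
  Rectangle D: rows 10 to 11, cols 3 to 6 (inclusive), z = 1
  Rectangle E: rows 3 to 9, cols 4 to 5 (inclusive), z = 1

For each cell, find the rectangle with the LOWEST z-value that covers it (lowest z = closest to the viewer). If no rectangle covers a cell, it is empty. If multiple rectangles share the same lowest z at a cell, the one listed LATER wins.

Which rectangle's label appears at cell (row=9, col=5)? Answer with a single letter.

Check cell (9,5):
  A: rows 10-11 cols 6-9 -> outside (row miss)
  B: rows 0-1 cols 0-6 -> outside (row miss)
  C: rows 9-10 cols 1-5 z=5 -> covers; best now C (z=5)
  D: rows 10-11 cols 3-6 -> outside (row miss)
  E: rows 3-9 cols 4-5 z=1 -> covers; best now E (z=1)
Winner: E at z=1

Answer: E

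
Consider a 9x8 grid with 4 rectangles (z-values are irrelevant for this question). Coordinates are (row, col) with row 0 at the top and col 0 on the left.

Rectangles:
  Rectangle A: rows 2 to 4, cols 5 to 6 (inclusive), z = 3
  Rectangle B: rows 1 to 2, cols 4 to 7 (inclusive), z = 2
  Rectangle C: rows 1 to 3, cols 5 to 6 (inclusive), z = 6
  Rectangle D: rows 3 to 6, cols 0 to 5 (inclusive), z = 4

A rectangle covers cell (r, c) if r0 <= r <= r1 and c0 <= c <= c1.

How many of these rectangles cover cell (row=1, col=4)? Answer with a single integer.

Answer: 1

Derivation:
Check cell (1,4):
  A: rows 2-4 cols 5-6 -> outside (row miss)
  B: rows 1-2 cols 4-7 -> covers
  C: rows 1-3 cols 5-6 -> outside (col miss)
  D: rows 3-6 cols 0-5 -> outside (row miss)
Count covering = 1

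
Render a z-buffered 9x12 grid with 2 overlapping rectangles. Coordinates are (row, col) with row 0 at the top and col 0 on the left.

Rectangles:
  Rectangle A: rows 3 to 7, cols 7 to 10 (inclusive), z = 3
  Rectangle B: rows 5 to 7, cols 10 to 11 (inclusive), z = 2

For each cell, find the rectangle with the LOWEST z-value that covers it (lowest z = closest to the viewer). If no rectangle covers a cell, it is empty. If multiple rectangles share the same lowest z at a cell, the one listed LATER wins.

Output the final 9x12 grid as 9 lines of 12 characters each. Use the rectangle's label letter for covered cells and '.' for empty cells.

............
............
............
.......AAAA.
.......AAAA.
.......AAABB
.......AAABB
.......AAABB
............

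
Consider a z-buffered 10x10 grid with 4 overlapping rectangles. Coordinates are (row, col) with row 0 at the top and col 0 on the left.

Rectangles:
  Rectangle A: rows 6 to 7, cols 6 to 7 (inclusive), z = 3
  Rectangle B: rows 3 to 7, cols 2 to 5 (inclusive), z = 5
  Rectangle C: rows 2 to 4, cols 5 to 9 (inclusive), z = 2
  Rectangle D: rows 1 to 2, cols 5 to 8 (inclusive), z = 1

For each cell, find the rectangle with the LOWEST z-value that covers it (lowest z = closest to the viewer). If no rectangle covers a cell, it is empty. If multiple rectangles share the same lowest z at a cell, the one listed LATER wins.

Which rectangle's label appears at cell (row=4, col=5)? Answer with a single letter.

Check cell (4,5):
  A: rows 6-7 cols 6-7 -> outside (row miss)
  B: rows 3-7 cols 2-5 z=5 -> covers; best now B (z=5)
  C: rows 2-4 cols 5-9 z=2 -> covers; best now C (z=2)
  D: rows 1-2 cols 5-8 -> outside (row miss)
Winner: C at z=2

Answer: C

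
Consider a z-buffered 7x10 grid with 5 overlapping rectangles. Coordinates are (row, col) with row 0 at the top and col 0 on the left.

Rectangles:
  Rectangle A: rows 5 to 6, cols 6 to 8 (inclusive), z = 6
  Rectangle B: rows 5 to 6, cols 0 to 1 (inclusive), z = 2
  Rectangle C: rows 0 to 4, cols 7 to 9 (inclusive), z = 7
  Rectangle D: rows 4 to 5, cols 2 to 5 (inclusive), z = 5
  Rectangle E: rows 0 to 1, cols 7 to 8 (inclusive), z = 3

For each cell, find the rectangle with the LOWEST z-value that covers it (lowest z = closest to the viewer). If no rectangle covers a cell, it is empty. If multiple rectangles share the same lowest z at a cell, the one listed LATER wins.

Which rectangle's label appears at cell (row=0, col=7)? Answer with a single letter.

Answer: E

Derivation:
Check cell (0,7):
  A: rows 5-6 cols 6-8 -> outside (row miss)
  B: rows 5-6 cols 0-1 -> outside (row miss)
  C: rows 0-4 cols 7-9 z=7 -> covers; best now C (z=7)
  D: rows 4-5 cols 2-5 -> outside (row miss)
  E: rows 0-1 cols 7-8 z=3 -> covers; best now E (z=3)
Winner: E at z=3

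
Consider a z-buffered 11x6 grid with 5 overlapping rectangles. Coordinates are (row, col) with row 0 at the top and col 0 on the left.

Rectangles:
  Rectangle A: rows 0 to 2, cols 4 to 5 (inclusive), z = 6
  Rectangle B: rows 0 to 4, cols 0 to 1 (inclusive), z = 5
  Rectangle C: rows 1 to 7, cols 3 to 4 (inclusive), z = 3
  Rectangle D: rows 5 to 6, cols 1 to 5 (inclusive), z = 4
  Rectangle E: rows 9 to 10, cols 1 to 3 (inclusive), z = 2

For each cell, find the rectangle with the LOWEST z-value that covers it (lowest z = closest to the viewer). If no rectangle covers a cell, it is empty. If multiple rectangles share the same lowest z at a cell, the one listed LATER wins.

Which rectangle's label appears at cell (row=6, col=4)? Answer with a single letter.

Answer: C

Derivation:
Check cell (6,4):
  A: rows 0-2 cols 4-5 -> outside (row miss)
  B: rows 0-4 cols 0-1 -> outside (row miss)
  C: rows 1-7 cols 3-4 z=3 -> covers; best now C (z=3)
  D: rows 5-6 cols 1-5 z=4 -> covers; best now C (z=3)
  E: rows 9-10 cols 1-3 -> outside (row miss)
Winner: C at z=3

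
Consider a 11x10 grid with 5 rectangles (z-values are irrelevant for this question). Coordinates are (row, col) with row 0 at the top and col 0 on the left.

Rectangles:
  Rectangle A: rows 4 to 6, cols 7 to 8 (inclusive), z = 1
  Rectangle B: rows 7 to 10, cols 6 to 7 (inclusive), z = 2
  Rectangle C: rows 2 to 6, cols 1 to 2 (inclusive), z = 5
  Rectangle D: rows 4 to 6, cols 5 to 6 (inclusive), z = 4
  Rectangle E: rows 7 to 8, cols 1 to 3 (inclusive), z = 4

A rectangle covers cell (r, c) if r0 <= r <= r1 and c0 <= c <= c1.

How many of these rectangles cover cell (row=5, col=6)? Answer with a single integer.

Answer: 1

Derivation:
Check cell (5,6):
  A: rows 4-6 cols 7-8 -> outside (col miss)
  B: rows 7-10 cols 6-7 -> outside (row miss)
  C: rows 2-6 cols 1-2 -> outside (col miss)
  D: rows 4-6 cols 5-6 -> covers
  E: rows 7-8 cols 1-3 -> outside (row miss)
Count covering = 1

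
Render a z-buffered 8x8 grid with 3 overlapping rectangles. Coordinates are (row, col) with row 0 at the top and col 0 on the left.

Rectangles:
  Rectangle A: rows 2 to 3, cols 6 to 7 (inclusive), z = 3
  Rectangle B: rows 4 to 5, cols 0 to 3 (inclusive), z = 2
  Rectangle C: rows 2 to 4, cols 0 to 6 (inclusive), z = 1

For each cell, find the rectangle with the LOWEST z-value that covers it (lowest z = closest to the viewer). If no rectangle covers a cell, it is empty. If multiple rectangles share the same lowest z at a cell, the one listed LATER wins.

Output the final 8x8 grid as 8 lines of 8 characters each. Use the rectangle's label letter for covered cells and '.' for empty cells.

........
........
CCCCCCCA
CCCCCCCA
CCCCCCC.
BBBB....
........
........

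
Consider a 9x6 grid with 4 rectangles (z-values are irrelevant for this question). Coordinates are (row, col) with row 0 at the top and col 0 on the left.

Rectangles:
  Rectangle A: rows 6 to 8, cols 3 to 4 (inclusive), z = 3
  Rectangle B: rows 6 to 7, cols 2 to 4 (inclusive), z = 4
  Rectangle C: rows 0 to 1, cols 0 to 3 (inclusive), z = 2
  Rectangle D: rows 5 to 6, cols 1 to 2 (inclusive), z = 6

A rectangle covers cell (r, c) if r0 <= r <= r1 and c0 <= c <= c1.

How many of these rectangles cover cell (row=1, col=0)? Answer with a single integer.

Answer: 1

Derivation:
Check cell (1,0):
  A: rows 6-8 cols 3-4 -> outside (row miss)
  B: rows 6-7 cols 2-4 -> outside (row miss)
  C: rows 0-1 cols 0-3 -> covers
  D: rows 5-6 cols 1-2 -> outside (row miss)
Count covering = 1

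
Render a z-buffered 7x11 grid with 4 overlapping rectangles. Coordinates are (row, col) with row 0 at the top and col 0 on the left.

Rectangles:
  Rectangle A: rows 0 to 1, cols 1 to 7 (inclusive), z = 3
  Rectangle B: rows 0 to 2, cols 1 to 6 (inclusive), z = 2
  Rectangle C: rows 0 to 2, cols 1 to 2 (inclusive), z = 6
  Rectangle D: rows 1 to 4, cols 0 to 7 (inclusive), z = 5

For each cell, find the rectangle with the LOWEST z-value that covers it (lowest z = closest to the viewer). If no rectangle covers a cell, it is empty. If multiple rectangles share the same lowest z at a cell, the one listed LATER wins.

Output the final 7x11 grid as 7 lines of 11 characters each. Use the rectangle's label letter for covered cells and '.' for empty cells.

.BBBBBBA...
DBBBBBBA...
DBBBBBBD...
DDDDDDDD...
DDDDDDDD...
...........
...........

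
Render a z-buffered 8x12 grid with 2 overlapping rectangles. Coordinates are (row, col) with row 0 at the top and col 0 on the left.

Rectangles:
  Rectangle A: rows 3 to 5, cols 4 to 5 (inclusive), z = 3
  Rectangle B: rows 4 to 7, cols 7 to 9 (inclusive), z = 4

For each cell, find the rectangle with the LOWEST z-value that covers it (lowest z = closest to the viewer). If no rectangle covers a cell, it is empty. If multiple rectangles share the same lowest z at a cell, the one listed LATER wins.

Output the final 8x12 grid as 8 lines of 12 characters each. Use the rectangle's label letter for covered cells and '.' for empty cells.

............
............
............
....AA......
....AA.BBB..
....AA.BBB..
.......BBB..
.......BBB..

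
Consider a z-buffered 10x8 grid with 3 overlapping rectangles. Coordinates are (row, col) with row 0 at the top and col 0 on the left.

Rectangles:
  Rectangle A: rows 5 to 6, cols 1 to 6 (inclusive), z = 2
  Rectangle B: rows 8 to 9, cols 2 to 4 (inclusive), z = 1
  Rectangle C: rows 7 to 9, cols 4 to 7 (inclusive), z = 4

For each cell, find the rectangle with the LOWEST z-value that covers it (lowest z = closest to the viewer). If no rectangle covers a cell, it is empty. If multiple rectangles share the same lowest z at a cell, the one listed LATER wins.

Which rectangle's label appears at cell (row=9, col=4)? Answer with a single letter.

Answer: B

Derivation:
Check cell (9,4):
  A: rows 5-6 cols 1-6 -> outside (row miss)
  B: rows 8-9 cols 2-4 z=1 -> covers; best now B (z=1)
  C: rows 7-9 cols 4-7 z=4 -> covers; best now B (z=1)
Winner: B at z=1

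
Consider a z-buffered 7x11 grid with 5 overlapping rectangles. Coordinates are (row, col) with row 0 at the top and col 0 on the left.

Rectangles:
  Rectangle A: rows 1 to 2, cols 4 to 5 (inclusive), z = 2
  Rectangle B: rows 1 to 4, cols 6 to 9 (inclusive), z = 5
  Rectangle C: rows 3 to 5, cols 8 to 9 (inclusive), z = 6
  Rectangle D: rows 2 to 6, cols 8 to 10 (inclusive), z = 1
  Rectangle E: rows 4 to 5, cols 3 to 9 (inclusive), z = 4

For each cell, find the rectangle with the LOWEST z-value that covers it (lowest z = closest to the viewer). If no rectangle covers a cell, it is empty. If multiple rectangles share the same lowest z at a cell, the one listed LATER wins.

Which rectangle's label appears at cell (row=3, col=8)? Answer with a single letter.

Answer: D

Derivation:
Check cell (3,8):
  A: rows 1-2 cols 4-5 -> outside (row miss)
  B: rows 1-4 cols 6-9 z=5 -> covers; best now B (z=5)
  C: rows 3-5 cols 8-9 z=6 -> covers; best now B (z=5)
  D: rows 2-6 cols 8-10 z=1 -> covers; best now D (z=1)
  E: rows 4-5 cols 3-9 -> outside (row miss)
Winner: D at z=1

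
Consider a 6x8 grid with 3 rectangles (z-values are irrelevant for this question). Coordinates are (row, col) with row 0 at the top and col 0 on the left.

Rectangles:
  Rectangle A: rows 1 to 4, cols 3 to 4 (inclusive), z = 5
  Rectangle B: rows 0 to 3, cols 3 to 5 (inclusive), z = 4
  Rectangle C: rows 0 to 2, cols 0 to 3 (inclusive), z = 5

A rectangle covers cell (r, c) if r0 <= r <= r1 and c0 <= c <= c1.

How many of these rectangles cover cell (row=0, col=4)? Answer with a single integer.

Check cell (0,4):
  A: rows 1-4 cols 3-4 -> outside (row miss)
  B: rows 0-3 cols 3-5 -> covers
  C: rows 0-2 cols 0-3 -> outside (col miss)
Count covering = 1

Answer: 1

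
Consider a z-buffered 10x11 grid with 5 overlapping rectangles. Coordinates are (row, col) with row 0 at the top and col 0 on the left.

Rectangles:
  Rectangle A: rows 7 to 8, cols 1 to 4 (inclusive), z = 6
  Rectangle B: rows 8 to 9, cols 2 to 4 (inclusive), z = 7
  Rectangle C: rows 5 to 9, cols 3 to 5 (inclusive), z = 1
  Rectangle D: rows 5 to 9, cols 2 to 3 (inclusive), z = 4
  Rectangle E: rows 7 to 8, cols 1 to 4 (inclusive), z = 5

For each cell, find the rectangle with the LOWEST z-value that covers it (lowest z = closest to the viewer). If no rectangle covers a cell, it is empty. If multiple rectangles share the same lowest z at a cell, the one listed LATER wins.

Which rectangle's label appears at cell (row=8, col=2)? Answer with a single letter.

Check cell (8,2):
  A: rows 7-8 cols 1-4 z=6 -> covers; best now A (z=6)
  B: rows 8-9 cols 2-4 z=7 -> covers; best now A (z=6)
  C: rows 5-9 cols 3-5 -> outside (col miss)
  D: rows 5-9 cols 2-3 z=4 -> covers; best now D (z=4)
  E: rows 7-8 cols 1-4 z=5 -> covers; best now D (z=4)
Winner: D at z=4

Answer: D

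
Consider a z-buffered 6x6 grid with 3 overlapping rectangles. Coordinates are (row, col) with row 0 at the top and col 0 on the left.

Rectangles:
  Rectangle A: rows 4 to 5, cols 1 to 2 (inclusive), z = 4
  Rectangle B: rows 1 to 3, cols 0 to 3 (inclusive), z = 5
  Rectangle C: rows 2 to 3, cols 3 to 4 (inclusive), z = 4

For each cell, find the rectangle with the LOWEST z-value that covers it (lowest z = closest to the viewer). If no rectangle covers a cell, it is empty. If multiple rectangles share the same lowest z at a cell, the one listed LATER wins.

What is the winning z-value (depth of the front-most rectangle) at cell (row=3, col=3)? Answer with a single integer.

Answer: 4

Derivation:
Check cell (3,3):
  A: rows 4-5 cols 1-2 -> outside (row miss)
  B: rows 1-3 cols 0-3 z=5 -> covers; best now B (z=5)
  C: rows 2-3 cols 3-4 z=4 -> covers; best now C (z=4)
Winner: C at z=4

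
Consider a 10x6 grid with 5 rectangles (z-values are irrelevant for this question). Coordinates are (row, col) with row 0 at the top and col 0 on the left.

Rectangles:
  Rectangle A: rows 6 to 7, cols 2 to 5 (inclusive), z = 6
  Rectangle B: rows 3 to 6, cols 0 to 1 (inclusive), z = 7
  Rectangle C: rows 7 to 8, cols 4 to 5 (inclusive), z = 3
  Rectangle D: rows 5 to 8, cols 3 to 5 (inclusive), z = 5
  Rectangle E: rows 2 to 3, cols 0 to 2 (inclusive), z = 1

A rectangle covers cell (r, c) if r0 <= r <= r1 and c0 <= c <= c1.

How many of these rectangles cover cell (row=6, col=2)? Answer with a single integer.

Check cell (6,2):
  A: rows 6-7 cols 2-5 -> covers
  B: rows 3-6 cols 0-1 -> outside (col miss)
  C: rows 7-8 cols 4-5 -> outside (row miss)
  D: rows 5-8 cols 3-5 -> outside (col miss)
  E: rows 2-3 cols 0-2 -> outside (row miss)
Count covering = 1

Answer: 1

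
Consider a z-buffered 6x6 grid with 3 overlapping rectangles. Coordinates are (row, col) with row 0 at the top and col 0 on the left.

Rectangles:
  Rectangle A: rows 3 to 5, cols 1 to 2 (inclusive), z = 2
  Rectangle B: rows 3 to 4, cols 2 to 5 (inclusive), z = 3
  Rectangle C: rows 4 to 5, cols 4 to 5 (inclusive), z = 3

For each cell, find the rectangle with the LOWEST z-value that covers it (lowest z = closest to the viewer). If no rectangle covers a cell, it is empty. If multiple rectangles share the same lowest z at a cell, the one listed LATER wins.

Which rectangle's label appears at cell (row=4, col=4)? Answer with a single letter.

Check cell (4,4):
  A: rows 3-5 cols 1-2 -> outside (col miss)
  B: rows 3-4 cols 2-5 z=3 -> covers; best now B (z=3)
  C: rows 4-5 cols 4-5 z=3 -> covers; best now C (z=3)
Winner: C at z=3

Answer: C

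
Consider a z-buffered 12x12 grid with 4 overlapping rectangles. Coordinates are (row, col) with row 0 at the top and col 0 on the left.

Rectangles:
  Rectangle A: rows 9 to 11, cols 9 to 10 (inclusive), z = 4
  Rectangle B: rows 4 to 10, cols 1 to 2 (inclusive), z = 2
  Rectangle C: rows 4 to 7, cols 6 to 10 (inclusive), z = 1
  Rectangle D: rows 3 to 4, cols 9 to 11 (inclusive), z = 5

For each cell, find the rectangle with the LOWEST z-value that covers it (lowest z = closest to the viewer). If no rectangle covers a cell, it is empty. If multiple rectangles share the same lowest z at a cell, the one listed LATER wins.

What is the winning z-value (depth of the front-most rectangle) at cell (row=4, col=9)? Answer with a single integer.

Answer: 1

Derivation:
Check cell (4,9):
  A: rows 9-11 cols 9-10 -> outside (row miss)
  B: rows 4-10 cols 1-2 -> outside (col miss)
  C: rows 4-7 cols 6-10 z=1 -> covers; best now C (z=1)
  D: rows 3-4 cols 9-11 z=5 -> covers; best now C (z=1)
Winner: C at z=1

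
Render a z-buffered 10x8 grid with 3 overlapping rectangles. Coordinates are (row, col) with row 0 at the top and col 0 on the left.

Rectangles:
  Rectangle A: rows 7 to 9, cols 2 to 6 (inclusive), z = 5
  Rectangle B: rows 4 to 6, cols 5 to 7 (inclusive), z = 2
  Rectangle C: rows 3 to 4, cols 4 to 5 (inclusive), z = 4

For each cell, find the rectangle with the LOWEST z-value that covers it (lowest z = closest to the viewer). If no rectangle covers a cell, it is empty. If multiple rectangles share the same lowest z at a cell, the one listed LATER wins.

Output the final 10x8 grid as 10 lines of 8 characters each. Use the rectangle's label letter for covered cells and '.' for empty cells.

........
........
........
....CC..
....CBBB
.....BBB
.....BBB
..AAAAA.
..AAAAA.
..AAAAA.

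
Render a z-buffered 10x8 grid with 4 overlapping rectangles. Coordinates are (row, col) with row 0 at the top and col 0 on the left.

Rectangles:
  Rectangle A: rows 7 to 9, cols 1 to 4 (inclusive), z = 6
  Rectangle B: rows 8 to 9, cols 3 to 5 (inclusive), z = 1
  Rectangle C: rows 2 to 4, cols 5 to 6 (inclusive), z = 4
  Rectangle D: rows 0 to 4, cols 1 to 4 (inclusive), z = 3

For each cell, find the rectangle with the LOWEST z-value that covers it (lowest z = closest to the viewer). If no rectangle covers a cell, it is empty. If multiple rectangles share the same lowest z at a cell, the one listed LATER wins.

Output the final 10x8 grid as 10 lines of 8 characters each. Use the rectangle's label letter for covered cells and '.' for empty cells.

.DDDD...
.DDDD...
.DDDDCC.
.DDDDCC.
.DDDDCC.
........
........
.AAAA...
.AABBB..
.AABBB..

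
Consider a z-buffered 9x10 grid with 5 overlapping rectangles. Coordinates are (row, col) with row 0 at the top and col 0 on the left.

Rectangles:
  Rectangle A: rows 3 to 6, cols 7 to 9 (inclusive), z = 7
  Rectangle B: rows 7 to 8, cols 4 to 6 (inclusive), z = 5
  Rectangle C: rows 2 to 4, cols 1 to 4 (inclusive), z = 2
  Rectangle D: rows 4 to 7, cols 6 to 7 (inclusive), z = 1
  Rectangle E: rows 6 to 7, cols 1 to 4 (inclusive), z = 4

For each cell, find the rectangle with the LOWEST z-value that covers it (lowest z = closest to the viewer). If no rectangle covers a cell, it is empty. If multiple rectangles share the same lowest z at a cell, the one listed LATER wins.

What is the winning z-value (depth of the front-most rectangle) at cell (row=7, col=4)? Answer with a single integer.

Answer: 4

Derivation:
Check cell (7,4):
  A: rows 3-6 cols 7-9 -> outside (row miss)
  B: rows 7-8 cols 4-6 z=5 -> covers; best now B (z=5)
  C: rows 2-4 cols 1-4 -> outside (row miss)
  D: rows 4-7 cols 6-7 -> outside (col miss)
  E: rows 6-7 cols 1-4 z=4 -> covers; best now E (z=4)
Winner: E at z=4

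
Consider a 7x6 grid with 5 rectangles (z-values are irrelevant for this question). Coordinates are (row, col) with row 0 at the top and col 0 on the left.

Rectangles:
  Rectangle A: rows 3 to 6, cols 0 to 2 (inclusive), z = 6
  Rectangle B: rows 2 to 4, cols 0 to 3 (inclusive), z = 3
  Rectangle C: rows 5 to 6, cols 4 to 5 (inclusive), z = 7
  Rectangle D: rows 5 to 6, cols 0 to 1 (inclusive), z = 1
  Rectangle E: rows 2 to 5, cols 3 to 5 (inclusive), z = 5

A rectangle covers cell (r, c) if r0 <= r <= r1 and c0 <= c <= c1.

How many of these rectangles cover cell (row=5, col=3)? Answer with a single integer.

Answer: 1

Derivation:
Check cell (5,3):
  A: rows 3-6 cols 0-2 -> outside (col miss)
  B: rows 2-4 cols 0-3 -> outside (row miss)
  C: rows 5-6 cols 4-5 -> outside (col miss)
  D: rows 5-6 cols 0-1 -> outside (col miss)
  E: rows 2-5 cols 3-5 -> covers
Count covering = 1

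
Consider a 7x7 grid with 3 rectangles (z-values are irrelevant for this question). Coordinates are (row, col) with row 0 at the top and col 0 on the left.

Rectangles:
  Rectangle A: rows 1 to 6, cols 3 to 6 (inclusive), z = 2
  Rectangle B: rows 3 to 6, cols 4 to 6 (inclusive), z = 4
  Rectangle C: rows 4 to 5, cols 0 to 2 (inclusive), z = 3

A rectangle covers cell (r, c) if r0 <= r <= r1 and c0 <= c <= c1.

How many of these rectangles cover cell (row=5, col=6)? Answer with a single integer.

Answer: 2

Derivation:
Check cell (5,6):
  A: rows 1-6 cols 3-6 -> covers
  B: rows 3-6 cols 4-6 -> covers
  C: rows 4-5 cols 0-2 -> outside (col miss)
Count covering = 2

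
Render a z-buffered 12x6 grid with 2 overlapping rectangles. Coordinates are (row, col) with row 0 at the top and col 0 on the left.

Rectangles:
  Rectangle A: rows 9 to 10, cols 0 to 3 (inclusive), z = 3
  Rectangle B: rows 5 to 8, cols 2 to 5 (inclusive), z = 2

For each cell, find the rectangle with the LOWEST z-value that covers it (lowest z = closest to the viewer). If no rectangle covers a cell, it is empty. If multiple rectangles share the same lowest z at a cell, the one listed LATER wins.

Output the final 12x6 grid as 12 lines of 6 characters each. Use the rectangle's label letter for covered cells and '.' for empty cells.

......
......
......
......
......
..BBBB
..BBBB
..BBBB
..BBBB
AAAA..
AAAA..
......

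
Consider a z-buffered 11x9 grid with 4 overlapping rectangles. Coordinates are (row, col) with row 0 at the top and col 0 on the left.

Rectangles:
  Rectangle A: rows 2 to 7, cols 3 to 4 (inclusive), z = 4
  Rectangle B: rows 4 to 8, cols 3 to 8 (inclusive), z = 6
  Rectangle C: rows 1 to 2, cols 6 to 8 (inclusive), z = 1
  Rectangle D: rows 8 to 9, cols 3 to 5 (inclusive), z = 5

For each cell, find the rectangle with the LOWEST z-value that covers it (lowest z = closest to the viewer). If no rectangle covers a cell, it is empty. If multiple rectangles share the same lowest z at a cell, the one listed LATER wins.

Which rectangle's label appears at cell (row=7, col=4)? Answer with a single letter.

Check cell (7,4):
  A: rows 2-7 cols 3-4 z=4 -> covers; best now A (z=4)
  B: rows 4-8 cols 3-8 z=6 -> covers; best now A (z=4)
  C: rows 1-2 cols 6-8 -> outside (row miss)
  D: rows 8-9 cols 3-5 -> outside (row miss)
Winner: A at z=4

Answer: A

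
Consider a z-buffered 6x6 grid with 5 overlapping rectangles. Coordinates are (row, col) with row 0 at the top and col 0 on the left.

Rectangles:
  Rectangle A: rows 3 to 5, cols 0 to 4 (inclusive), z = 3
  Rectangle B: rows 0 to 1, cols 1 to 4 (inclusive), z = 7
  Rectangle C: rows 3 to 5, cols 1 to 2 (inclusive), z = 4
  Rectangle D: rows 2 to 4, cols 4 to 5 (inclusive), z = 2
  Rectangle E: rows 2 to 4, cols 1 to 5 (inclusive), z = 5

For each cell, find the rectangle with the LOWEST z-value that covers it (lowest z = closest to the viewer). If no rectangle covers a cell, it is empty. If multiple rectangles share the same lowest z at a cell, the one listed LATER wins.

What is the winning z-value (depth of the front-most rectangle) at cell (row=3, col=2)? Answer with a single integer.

Check cell (3,2):
  A: rows 3-5 cols 0-4 z=3 -> covers; best now A (z=3)
  B: rows 0-1 cols 1-4 -> outside (row miss)
  C: rows 3-5 cols 1-2 z=4 -> covers; best now A (z=3)
  D: rows 2-4 cols 4-5 -> outside (col miss)
  E: rows 2-4 cols 1-5 z=5 -> covers; best now A (z=3)
Winner: A at z=3

Answer: 3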